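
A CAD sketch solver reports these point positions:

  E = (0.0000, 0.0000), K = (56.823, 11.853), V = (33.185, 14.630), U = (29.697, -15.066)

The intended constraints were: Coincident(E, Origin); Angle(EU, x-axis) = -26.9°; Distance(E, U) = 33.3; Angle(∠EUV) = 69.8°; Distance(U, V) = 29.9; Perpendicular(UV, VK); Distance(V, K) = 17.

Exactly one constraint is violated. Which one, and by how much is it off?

Distance(V, K) = 17 — off by 6.80.

E = (0.00, 0.00) ✓; EU at -26.90° ✓; |EU| = 33.30 ✓; ∠EUV = 69.80° ✓; |UV| = 29.90 ✓; ∠(UV, VK) = 90.00° ✓; |VK| = 23.80 ✗.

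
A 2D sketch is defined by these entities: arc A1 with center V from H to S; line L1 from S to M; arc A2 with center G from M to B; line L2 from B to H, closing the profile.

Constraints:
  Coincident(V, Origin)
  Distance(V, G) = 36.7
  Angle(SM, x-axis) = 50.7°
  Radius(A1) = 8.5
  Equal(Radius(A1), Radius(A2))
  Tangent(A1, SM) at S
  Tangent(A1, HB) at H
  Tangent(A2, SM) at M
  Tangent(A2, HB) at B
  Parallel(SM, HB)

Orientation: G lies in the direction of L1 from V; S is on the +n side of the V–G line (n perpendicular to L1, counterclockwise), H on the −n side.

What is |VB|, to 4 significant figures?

37.67

Tangency of A1 to both parallel lines with radius 8.5 puts S and H at V ± 8.5·n: S = (-6.578, 5.384), H = (6.578, -5.384). Equal radii place M and B the same way about G: M = G + 8.5·n = (16.67, 33.78), B = G − 8.5·n = (29.82, 23.02). Then |VB| = |B − V| = 37.67.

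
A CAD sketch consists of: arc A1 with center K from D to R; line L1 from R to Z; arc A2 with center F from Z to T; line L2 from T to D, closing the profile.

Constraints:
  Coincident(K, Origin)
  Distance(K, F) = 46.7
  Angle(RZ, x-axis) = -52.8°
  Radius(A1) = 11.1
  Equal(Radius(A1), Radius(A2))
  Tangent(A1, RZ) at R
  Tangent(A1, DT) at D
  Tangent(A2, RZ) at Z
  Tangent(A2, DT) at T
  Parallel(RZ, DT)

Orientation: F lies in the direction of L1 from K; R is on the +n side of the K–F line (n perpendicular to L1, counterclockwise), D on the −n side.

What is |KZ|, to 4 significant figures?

48.00

Tangency of A1 to both parallel lines with radius 11.1 puts R and D at K ± 11.1·n: R = (8.841, 6.711), D = (-8.841, -6.711). Equal radii place Z and T the same way about F: Z = F + 11.1·n = (37.08, -30.49), T = F − 11.1·n = (19.39, -43.91). Then |KZ| = |Z − K| = 48.00.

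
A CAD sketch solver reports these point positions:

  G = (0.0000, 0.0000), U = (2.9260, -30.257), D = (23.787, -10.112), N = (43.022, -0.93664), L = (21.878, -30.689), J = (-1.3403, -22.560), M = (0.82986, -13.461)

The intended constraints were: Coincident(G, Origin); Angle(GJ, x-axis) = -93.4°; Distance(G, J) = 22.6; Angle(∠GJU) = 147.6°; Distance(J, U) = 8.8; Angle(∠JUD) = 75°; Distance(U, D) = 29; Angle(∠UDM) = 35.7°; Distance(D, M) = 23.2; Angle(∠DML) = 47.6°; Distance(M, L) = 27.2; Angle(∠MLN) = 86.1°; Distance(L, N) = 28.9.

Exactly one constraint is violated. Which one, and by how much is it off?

Distance(L, N) = 28.9 — off by 7.60.

G = (0.00, 0.00) ✓; GJ at -93.40° ✓; |GJ| = 22.60 ✓; ∠GJU = 147.6° ✓; |JU| = 8.800 ✓; ∠JUD = 75.00° ✓; |UD| = 29.00 ✓; ∠UDM = 35.70° ✓; |DM| = 23.20 ✓; ∠DML = 47.60° ✓; |ML| = 27.20 ✓; ∠MLN = 86.10° ✓; |LN| = 36.50 ✗.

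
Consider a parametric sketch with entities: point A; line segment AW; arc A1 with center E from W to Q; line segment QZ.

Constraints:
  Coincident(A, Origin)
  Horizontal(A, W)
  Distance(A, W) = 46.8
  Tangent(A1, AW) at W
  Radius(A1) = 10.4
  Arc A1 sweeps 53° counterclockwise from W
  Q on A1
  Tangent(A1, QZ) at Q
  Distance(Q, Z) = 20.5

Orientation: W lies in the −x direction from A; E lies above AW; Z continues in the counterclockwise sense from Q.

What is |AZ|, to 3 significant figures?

33.2

On A1, W sits at bearing -90° from E; a 53° counterclockwise sweep puts Q at bearing -37°, so Q = E + 10.4·(cos -37°, sin -37°) = (-38.5, 4.14). Tangency of A1 to QZ means the radius EQ is perpendicular to QZ, so QZ runs along (−sin -37°, cos -37°); with |QZ| = 20.5, Z = (-26.2, 20.5). Then |AZ| = |Z − A| = 33.2.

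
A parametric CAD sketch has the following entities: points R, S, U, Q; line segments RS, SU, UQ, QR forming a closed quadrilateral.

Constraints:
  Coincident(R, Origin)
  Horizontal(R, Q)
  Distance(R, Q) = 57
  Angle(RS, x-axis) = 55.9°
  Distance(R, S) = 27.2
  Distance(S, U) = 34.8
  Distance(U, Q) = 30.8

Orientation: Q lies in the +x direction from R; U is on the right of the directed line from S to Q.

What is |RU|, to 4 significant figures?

29.56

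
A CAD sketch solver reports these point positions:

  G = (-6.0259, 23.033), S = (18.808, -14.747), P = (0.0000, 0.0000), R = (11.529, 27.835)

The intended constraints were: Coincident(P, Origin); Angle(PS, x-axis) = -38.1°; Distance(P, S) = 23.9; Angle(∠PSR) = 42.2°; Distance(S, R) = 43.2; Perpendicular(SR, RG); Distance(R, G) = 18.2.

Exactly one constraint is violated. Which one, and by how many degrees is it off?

Perpendicular(SR, RG) — off by 5.60°.

P = (0.00, 0.00) ✓; PS at -38.10° ✓; |PS| = 23.90 ✓; ∠PSR = 42.20° ✓; |SR| = 43.20 ✓; ∠(SR, RG) = 95.60° ✗; |RG| = 18.20 ✓.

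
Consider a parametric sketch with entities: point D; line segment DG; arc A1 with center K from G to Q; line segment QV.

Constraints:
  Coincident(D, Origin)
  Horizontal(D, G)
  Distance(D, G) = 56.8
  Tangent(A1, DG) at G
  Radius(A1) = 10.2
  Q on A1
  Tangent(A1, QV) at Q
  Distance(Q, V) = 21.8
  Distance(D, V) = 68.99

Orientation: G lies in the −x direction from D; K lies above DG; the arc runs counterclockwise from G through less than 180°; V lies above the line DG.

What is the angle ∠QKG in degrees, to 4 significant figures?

122.7°

Checks: |KQ| = 10.20 ✓; ∠(KQ, QV) = 90.00° ✓; |QV| = 21.80 ✓; |DV| = 68.99 ✓.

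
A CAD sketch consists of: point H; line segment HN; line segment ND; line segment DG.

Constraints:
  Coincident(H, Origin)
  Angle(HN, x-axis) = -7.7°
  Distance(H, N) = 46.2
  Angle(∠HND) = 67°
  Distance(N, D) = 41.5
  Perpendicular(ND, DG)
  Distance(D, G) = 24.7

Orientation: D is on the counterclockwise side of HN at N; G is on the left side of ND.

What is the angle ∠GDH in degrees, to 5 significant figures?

28.871°

H is at the origin; HN runs at -7.7° with length 46.2, so N = 46.2·(cos -7.7°, sin -7.7°) = (45.783, -6.1902). ∠HND = 67.0°, so ND runs at -7.7° + (180° − 67.0°) = 105.30° from the x-axis; with |ND| = 41.5, D = N + 41.5·(cos 105.30°, sin 105.30°) = (34.833, 33.839). ND is perpendicular to DG; with |DG| = 24.7 on the left of ND, G = D + 24.7·(-0.96456, -0.26387) = (11.008, 27.321). Then cos ∠GDH = DG·DH / (|DG||DH|), giving 28.871°.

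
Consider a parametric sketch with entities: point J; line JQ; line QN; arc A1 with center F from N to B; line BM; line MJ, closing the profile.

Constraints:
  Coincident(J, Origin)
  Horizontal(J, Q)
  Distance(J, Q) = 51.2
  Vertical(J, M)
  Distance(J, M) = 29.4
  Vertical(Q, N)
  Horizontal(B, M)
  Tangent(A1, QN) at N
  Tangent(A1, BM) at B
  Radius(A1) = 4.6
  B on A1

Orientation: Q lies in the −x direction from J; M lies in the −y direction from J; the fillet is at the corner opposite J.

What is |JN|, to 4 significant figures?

56.89

The virtual corner opposite J is at (-51.20, -29.40). The tangent condition forces FN to be normal to QN and A1 meets BM tangentially, so FB is at right angles to BM, with radius 4.6, so the center F sits 4.6 in from both sides at F = (-46.60, -24.80). That places the tangent points at N = (-51.20, -24.80) on QN and B = (-46.60, -29.40) on BM. Then |JN| = |N − J| = 56.89.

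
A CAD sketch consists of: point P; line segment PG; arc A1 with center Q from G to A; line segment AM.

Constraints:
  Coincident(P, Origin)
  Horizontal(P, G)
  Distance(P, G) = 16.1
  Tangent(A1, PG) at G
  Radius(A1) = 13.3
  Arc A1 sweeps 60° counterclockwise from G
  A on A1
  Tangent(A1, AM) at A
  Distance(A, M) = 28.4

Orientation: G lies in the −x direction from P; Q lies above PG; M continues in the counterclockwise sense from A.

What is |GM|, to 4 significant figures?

40.47

On A1, G sits at bearing -90° from Q; a 60° counterclockwise sweep puts A at bearing -30°, so A = Q + 13.3·(cos -30°, sin -30°) = (-4.582, 6.650). The tangent condition forces QA to be normal to AM, so AM runs along (−sin -30°, cos -30°); with |AM| = 28.4, M = (9.618, 31.25). Then |GM| = |M − G| = 40.47.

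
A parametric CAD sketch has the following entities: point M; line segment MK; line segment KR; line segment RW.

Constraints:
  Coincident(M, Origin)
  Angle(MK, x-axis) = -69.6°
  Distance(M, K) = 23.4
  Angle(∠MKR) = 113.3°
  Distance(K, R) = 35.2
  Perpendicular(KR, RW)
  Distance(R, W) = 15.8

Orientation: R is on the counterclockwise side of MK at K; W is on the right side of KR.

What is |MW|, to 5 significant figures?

58.026

∠MKR = 113.3°, so KR runs at -69.6° + (180° − 113.3°) = -2.9000° from the x-axis; with |KR| = 35.2, R = K + 35.2·(cos -2.9000°, sin -2.9000°) = (43.312, -23.713). KR is perpendicular to RW; with |RW| = 15.8 on the right of KR, W = R + 15.8·(-0.050593, -0.99872) = (42.512, -39.493). Then |MW| = |W − M| = 58.026.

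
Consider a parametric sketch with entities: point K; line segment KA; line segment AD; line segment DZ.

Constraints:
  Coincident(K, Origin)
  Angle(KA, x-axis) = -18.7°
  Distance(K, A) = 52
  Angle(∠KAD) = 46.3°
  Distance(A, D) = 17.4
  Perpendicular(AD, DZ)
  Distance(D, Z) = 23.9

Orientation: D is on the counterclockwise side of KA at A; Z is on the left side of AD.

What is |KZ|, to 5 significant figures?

23.038

K is at the origin; KA runs at -18.7° with length 52.0, so A = 52.0·(cos -18.7°, sin -18.7°) = (49.255, -16.672). ∠KAD = 46.3°, so AD runs at -18.7° + (180° − 46.3°) = 115.00° from the x-axis; with |AD| = 17.4, D = A + 17.4·(cos 115.00°, sin 115.00°) = (41.901, -0.90212). AD is perpendicular to DZ; with |DZ| = 23.9 on the left of AD, Z = D + 23.9·(-0.90631, -0.42262) = (20.241, -11.003). Then |KZ| = |Z − K| = 23.038.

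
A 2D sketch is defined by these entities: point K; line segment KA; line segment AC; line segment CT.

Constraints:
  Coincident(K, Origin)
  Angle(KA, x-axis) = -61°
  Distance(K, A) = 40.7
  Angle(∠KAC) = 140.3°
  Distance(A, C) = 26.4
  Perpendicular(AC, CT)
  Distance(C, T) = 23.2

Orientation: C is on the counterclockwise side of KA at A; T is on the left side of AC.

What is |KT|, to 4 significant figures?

57.78

K is at the origin; KA runs at -61.0° with length 40.7, so A = 40.7·(cos -61.0°, sin -61.0°) = (19.73, -35.60). ∠KAC = 140.3°, so AC runs at -61.0° + (180° − 140.3°) = -21.30° from the x-axis; with |AC| = 26.4, C = A + 26.4·(cos -21.30°, sin -21.30°) = (44.33, -45.19). AC ⟂ CT; with |CT| = 23.2 on the left of AC, T = C + 23.2·(0.3633, 0.9317) = (52.76, -23.57). Then |KT| = |T − K| = 57.78.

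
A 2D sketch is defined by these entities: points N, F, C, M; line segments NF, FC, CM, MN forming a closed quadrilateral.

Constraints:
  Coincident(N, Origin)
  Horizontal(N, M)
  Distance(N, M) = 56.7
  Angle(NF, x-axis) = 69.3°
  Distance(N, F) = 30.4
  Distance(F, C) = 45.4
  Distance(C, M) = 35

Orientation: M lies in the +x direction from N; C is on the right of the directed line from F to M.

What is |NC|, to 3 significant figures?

28.9

N is at the origin; N and M share the same y with |NM| = 56.7 and M in +x, so M = (56.7, 0). NF runs at 69.3° with |NF| = 30.4, so F = (10.7, 28.4). C is determined by |FC| = 45.4 and |CM| = 35.0 together: it lies at the intersection of circle(F, 45.4) and circle(M, 35.0). With |FM| = 54.0, the foot of the radical line on FM is 34.8 from F and the perpendicular offset is √(45.4² − 34.8²) = 29.2. Taking the right-of-FM solution: C = (24.9, -14.7).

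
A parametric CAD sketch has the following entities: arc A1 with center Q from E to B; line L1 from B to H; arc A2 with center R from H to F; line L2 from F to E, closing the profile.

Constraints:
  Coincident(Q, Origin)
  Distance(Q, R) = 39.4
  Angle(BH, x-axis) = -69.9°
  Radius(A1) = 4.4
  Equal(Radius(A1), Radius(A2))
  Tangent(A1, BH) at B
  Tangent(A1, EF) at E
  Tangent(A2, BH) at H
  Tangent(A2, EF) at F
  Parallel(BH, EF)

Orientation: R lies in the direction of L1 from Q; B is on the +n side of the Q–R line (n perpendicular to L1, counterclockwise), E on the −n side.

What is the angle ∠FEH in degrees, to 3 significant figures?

12.6°

Tangency of A1 to both parallel lines with radius 4.4 puts B and E at Q ± 4.4·n: B = (4.13, 1.51), E = (-4.13, -1.51). Equal radii place H and F the same way about R: H = R + 4.4·n = (17.7, -35.5), F = R − 4.4·n = (9.41, -38.5). Then cos ∠FEH = EF·EH / (|EF||EH|), giving 12.6°.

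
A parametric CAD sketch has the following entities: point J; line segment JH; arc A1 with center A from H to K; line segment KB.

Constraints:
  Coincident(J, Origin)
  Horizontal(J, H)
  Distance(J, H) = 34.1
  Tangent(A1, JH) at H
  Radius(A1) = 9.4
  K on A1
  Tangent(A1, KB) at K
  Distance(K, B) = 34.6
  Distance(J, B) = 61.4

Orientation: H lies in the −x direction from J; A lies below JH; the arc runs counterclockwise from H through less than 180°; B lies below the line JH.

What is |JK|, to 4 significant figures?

44.55

J is at the origin; J and H share the same y with |JH| = 34.1 and H on the −x side, so H = (-34.10, 0.000). Tangency of A1 to JH means the radius AH is perpendicular to JH, so A = H + (0, -9.4) = (-34.10, -9.400). Since AK ⟂ KB (tangency), |AB| = √(9.4² + 34.6²) = 35.85 regardless of where K sits on A1. So B lies on both circle(J, 61.4) and circle(A, 35.85); the below-JH intersection is B = (-42.58, -44.24). K is the foot of the tangent from B: K = (-43.50, -9.649).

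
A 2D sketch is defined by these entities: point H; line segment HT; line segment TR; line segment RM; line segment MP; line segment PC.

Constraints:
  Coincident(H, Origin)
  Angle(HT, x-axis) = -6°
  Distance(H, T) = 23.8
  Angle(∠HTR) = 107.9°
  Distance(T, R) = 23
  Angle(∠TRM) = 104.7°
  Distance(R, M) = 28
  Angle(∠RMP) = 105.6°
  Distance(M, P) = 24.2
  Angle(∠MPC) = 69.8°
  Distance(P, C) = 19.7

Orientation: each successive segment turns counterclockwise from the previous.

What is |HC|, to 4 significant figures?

13.36

H is at the origin; HT runs at -6.0° with length 23.8, so T = (23.67, -2.488). ∠HTR = 107.9° gives TR at 66.10° from the x-axis; with |TR| = 23.0, R = (32.99, 18.54). ∠TRM = 104.7° gives RM at 141.4° from the x-axis; with |RM| = 28.0, M = (11.11, 36.01). ∠RMP = 105.6° gives MP at -144.2° from the x-axis; with |MP| = 24.2, P = (-8.522, 21.85). ∠MPC = 69.8° gives PC at -34.00° from the x-axis; with |PC| = 19.7, C = (7.810, 10.84). Then |HC| = |C − H| = 13.36.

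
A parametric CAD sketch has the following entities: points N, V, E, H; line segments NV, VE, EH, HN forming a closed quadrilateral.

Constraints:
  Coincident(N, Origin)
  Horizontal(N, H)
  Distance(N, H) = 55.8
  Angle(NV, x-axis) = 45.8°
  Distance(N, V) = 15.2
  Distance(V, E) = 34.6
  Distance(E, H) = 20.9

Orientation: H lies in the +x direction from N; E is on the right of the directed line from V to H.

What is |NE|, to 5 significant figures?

39.198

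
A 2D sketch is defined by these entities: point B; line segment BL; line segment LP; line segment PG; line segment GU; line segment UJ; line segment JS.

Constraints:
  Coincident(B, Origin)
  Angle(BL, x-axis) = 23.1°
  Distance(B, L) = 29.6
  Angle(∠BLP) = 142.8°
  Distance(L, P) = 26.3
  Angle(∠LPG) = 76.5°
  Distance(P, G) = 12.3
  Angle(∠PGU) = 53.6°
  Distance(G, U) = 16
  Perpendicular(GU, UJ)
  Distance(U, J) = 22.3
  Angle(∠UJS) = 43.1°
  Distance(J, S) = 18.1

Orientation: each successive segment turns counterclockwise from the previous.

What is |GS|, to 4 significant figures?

9.784

B is at the origin; BL runs at 23.1° with length 29.6, so L = (27.23, 11.61). ∠BLP = 142.8° gives LP at 60.30° from the x-axis; with |LP| = 26.3, P = (40.26, 34.46). ∠LPG = 76.5° gives PG at 163.8° from the x-axis; with |PG| = 12.3, G = (28.45, 37.89). ∠PGU = 53.6° gives GU at -69.80° from the x-axis; with |GU| = 16.0, U = (33.97, 22.87). GU ⟂ UJ, so UJ runs at 20.20°; with |UJ| = 22.3, J = (54.90, 30.57). ∠UJS = 43.1° gives JS at 157.1° from the x-axis; with |JS| = 18.1, S = (38.23, 37.62). Then |GS| = |S − G| = 9.784.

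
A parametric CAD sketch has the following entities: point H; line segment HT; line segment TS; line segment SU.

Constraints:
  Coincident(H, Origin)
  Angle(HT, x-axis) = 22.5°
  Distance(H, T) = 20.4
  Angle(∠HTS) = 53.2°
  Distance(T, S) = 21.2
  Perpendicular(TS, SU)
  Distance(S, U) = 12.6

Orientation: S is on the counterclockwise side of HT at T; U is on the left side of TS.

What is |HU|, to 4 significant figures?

9.726

∠HTS = 53.2°, so TS runs at 22.5° + (180° − 53.2°) = 149.3° from the x-axis; with |TS| = 21.2, S = T + 21.2·(cos 149.3°, sin 149.3°) = (0.6183, 18.63). TS is perpendicular to SU; with |SU| = 12.6 on the left of TS, U = S + 12.6·(-0.5105, -0.8599) = (-5.815, 7.796). Then |HU| = |U − H| = 9.726.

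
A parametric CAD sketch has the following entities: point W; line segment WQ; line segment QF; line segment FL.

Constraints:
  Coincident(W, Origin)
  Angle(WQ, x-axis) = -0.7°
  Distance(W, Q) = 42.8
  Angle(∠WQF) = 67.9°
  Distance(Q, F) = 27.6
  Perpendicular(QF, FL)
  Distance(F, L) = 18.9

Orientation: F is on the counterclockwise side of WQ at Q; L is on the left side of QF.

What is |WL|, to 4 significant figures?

23.73

∠WQF = 67.9°, so QF runs at -0.7° + (180° − 67.9°) = 111.4° from the x-axis; with |QF| = 27.6, F = Q + 27.6·(cos 111.4°, sin 111.4°) = (32.73, 25.17). The perpendicularity gives FL at right angles to QF; with |FL| = 18.9 on the left of QF, L = F + 18.9·(-0.9311, -0.3649) = (15.13, 18.28). Then |WL| = |L − W| = 23.73.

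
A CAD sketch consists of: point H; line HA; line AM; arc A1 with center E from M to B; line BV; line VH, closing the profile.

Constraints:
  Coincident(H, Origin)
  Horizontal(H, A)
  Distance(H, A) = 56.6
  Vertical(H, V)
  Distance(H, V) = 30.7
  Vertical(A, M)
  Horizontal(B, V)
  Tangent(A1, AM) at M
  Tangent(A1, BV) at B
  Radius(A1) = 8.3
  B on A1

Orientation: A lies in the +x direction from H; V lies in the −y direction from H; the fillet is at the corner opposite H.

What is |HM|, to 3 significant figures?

60.9

H is at the origin; HA is horizontal with |HA| = 56.6 and A on the +x side, so A = (56.6, 0.00). H and V share the same x with |HV| = 30.7 and V on the −y side, so V = (0.00, -30.7). The virtual corner opposite H is at (56.6, -30.7). Tangency of A1 to AM means the radius EM is perpendicular to AM and A1 meets BV tangentially, so EB is at right angles to BV, with radius 8.3, so the center E sits 8.3 in from both sides at E = (48.3, -22.4). That places the tangent points at M = (56.6, -22.4) on AM and B = (48.3, -30.7) on BV. Then |HM| = |M − H| = 60.9.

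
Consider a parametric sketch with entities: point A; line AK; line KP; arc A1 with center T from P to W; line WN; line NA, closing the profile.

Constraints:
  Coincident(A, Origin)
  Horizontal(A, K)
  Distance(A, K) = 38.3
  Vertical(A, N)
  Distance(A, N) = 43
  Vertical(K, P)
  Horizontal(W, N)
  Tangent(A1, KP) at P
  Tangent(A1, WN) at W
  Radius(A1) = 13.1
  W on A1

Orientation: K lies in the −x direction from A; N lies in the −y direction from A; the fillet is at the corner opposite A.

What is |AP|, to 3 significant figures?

48.6

The virtual corner opposite A is at (-38.3, -43.0). Tangency of A1 to KP means the radius TP is perpendicular to KP and since A1 is tangent to WN there, TW ⟂ WN, with radius 13.1, so the center T sits 13.1 in from both sides at T = (-25.2, -29.9). That places the tangent points at P = (-38.3, -29.9) on KP and W = (-25.2, -43.0) on WN. Then |AP| = |P − A| = 48.6.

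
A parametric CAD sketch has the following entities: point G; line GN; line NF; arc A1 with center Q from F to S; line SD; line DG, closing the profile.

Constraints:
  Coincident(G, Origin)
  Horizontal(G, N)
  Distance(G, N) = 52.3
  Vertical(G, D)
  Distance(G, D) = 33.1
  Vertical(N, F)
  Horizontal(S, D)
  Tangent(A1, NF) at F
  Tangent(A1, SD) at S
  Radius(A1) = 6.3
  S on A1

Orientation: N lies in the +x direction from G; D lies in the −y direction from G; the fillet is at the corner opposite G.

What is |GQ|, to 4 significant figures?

53.24

G is at the origin; GN is horizontal with |GN| = 52.3 and N on the +x side, so N = (52.30, 0.000). GD is vertical with |GD| = 33.1 and D on the −y side, so D = (0.000, -33.10). The virtual corner opposite G is at (52.30, -33.10). The tangent condition forces QF to be normal to NF and A1 meets SD tangentially, so QS is at right angles to SD, with radius 6.3, so the center Q sits 6.3 in from both sides at Q = (46.00, -26.80). Then |GQ| = |Q − G| = 53.24.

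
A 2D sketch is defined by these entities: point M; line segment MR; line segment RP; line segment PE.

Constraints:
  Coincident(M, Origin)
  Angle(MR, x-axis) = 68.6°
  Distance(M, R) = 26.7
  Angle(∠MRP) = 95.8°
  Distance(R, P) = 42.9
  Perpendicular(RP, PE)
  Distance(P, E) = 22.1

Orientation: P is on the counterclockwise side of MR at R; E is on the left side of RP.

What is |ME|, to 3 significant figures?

45.8

M is at the origin; MR runs at 68.6° with length 26.7, so R = 26.7·(cos 68.6°, sin 68.6°) = (9.74, 24.9). ∠MRP = 95.8°, so RP runs at 68.6° + (180° − 95.8°) = 153° from the x-axis; with |RP| = 42.9, P = R + 42.9·(cos 153°, sin 153°) = (-28.4, 44.5). RP ⟂ PE; with |PE| = 22.1 on the left of RP, E = P + 22.1·(-0.457, -0.889) = (-38.5, 24.8). Then |ME| = |E − M| = 45.8.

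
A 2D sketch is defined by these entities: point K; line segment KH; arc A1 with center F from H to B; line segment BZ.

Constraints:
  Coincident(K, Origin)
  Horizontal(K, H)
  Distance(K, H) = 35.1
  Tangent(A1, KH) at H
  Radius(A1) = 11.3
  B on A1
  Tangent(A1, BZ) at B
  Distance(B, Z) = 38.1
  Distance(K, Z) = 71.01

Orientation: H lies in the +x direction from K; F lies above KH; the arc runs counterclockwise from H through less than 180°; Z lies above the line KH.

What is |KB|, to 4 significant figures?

47.05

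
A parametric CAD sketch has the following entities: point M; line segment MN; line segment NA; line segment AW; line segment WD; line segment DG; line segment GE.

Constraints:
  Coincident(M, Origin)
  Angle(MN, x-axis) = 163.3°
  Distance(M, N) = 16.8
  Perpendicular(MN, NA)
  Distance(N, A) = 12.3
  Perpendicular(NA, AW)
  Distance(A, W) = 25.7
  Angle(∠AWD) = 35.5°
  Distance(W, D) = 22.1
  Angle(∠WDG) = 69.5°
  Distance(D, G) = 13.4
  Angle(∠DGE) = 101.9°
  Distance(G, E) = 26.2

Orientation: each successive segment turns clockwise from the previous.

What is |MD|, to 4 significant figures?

9.108

M is at the origin; MN runs at 163.3° with length 16.8, so N = (-16.09, 4.828). MN is perpendicular to NA, so NA runs at 73.30°; with |NA| = 12.3, A = (-12.56, 16.61). NA is perpendicular to AW, so AW runs at -16.70°; with |AW| = 25.7, W = (12.06, 9.224). ∠AWD = 35.5° gives WD at -161.2° from the x-axis; with |WD| = 22.1, D = (-8.862, 2.102). Then |MD| = |D − M| = 9.108.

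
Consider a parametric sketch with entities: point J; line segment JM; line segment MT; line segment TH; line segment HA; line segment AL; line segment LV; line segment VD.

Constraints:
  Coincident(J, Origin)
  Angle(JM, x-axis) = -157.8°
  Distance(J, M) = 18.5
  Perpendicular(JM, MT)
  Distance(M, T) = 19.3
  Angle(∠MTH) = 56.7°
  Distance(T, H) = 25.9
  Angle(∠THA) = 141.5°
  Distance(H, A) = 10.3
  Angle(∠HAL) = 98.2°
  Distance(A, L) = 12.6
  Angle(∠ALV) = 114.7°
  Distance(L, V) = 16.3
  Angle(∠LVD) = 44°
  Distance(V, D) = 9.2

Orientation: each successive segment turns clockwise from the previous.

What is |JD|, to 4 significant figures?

8.476

J is at the origin; JM runs at -157.8° with length 18.5, so M = (-17.13, -6.990). The perpendicularity gives MT at right angles to JM, so MT runs at 112.2°; with |MT| = 19.3, T = (-24.42, 10.88). ∠MTH = 56.7° gives TH at -11.10° from the x-axis; with |TH| = 25.9, H = (0.9945, 5.893). ∠THA = 141.5° gives HA at -49.60° from the x-axis; with |HA| = 10.3, A = (7.670, -1.951). ∠HAL = 98.2° gives AL at -131.4° from the x-axis; with |AL| = 12.6, L = (-0.6623, -11.40). ∠ALV = 114.7° gives LV at 163.3° from the x-axis; with |LV| = 16.3, V = (-16.27, -6.718). ∠LVD = 44.0° gives VD at 27.30° from the x-axis; with |VD| = 9.2, D = (-8.100, -2.499). Then |JD| = |D − J| = 8.476.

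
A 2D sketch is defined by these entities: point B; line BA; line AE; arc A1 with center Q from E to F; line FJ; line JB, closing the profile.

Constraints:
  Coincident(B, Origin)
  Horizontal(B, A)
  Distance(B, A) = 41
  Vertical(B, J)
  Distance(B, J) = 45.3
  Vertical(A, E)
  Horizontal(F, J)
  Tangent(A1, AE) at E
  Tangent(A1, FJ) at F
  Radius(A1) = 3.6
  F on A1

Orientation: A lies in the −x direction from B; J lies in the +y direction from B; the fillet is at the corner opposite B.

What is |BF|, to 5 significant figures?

58.744

B is at the origin; BA is horizontal with |BA| = 41.0 and A on the −x side, so A = (-41.000, 0.0000). B and J share the same x with |BJ| = 45.3 and J on the +y side, so J = (0.0000, 45.300). The virtual corner opposite B is at (-41.000, 45.300). A1 meets AE tangentially, so QE is at right angles to AE and A1 meets FJ tangentially, so QF is at right angles to FJ, with radius 3.6, so the center Q sits 3.6 in from both sides at Q = (-37.400, 41.700). That places the tangent points at E = (-41.000, 41.700) on AE and F = (-37.400, 45.300) on FJ. Then |BF| = |F − B| = 58.744.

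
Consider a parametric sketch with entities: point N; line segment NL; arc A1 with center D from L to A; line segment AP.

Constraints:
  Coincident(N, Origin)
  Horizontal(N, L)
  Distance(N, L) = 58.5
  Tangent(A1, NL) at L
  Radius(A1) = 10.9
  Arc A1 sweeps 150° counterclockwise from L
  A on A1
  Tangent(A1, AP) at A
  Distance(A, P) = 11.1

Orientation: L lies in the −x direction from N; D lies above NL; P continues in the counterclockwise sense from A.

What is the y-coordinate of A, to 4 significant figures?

20.34

A1 meets NL tangentially, so DL is at right angles to NL, so D = L + (0, 10.9) = (-58.50, 10.90). On A1, L sits at bearing -90° from D; a 150° counterclockwise sweep puts A at bearing 60°, so A = D + 10.9·(cos 60°, sin 60°) = (-53.05, 20.34). So A.y = 20.34.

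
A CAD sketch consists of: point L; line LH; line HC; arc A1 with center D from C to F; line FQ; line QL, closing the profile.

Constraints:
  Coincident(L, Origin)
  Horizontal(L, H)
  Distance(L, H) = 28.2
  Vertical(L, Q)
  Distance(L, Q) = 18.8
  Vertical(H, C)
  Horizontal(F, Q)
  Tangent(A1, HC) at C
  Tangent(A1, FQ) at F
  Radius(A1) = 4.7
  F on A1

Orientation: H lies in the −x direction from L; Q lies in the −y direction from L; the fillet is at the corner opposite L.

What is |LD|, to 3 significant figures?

27.4

L is at the origin; LH is horizontal with |LH| = 28.2 and H on the −x side, so H = (-28.2, 0.00). LQ is vertical with |LQ| = 18.8 and Q on the −y side, so Q = (0.00, -18.8). The virtual corner opposite L is at (-28.2, -18.8). Since A1 is tangent to HC there, DC ⟂ HC and A1 meets FQ tangentially, so DF is at right angles to FQ, with radius 4.7, so the center D sits 4.7 in from both sides at D = (-23.5, -14.1). Then |LD| = |D − L| = 27.4.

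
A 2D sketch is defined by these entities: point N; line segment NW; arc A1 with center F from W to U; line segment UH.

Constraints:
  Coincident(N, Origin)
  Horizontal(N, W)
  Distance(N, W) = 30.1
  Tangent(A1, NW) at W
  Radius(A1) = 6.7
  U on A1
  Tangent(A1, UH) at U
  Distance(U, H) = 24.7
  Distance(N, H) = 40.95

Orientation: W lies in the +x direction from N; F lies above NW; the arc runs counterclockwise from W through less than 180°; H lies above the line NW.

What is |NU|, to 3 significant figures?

37.4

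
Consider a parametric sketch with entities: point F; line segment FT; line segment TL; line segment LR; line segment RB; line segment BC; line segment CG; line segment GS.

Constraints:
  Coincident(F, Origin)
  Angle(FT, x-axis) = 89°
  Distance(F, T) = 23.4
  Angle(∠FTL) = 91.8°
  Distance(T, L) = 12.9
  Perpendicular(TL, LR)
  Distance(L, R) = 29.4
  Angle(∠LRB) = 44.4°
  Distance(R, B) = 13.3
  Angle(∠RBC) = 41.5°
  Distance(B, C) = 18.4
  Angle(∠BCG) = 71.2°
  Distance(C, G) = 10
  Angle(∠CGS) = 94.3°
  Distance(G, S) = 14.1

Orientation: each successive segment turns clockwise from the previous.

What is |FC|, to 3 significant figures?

22.8

∠LRB = 44.4° gives RB at 135° from the x-axis; with |RB| = 13.3, B = (4.28, 3.55). ∠RBC = 41.5° gives BC at -3.30° from the x-axis; with |BC| = 18.4, C = (22.6, 2.49). Then |FC| = |C − F| = 22.8.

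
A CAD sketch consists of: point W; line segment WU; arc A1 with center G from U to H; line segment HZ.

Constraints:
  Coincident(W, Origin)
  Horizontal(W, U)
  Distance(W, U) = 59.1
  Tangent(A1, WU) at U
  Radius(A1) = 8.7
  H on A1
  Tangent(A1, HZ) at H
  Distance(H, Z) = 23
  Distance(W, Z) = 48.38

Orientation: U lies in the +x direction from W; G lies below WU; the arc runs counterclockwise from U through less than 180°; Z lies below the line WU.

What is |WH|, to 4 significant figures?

51.53

Checks: W.y = 0.00, U.y = 0.00 ✓; |GH| = 8.700 ✓; ∠(GH, HZ) = 90.00° ✓; |HZ| = 23.00 ✓; |WZ| = 48.38 ✓.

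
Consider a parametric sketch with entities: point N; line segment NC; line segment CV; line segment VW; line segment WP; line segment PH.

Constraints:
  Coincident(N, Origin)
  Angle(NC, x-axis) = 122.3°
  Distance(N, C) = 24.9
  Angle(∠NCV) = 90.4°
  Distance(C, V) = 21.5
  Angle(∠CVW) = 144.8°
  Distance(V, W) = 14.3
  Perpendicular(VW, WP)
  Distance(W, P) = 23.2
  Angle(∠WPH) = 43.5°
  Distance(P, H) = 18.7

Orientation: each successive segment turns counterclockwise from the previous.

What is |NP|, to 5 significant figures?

20.118

N is at the origin; NC runs at 122.3° with length 24.9, so C = (-13.305, 21.047). ∠NCV = 90.4° gives CV at -148.10° from the x-axis; with |CV| = 21.5, V = (-31.558, 9.6856). ∠CVW = 144.8° gives VW at -112.90° from the x-axis; with |VW| = 14.3, W = (-37.123, -3.4874). The perpendicularity gives WP at right angles to VW, so WP runs at -22.900°; with |WP| = 23.2, P = (-15.751, -12.515). Then |NP| = |P − N| = 20.118.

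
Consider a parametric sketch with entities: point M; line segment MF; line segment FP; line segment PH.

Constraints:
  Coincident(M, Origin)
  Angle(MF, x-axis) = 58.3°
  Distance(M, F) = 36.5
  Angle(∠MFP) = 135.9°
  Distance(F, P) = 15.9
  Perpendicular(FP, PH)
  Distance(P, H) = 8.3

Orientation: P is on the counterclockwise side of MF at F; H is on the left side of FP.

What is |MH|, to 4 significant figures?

45.45

M is at the origin; MF runs at 58.3° with length 36.5, so F = 36.5·(cos 58.3°, sin 58.3°) = (19.18, 31.05). ∠MFP = 135.9°, so FP runs at 58.3° + (180° − 135.9°) = 102.4° from the x-axis; with |FP| = 15.9, P = F + 15.9·(cos 102.4°, sin 102.4°) = (15.77, 46.58). The perpendicularity gives PH at right angles to FP; with |PH| = 8.3 on the left of FP, H = P + 8.3·(-0.9767, -0.2147) = (7.659, 44.80). Then |MH| = |H − M| = 45.45.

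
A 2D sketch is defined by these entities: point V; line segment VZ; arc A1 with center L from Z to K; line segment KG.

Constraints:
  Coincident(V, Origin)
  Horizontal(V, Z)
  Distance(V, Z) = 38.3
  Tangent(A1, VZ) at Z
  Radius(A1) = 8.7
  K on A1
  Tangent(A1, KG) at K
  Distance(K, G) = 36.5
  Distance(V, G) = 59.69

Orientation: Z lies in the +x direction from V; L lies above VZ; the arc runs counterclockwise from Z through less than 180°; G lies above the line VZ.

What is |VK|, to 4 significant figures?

47.97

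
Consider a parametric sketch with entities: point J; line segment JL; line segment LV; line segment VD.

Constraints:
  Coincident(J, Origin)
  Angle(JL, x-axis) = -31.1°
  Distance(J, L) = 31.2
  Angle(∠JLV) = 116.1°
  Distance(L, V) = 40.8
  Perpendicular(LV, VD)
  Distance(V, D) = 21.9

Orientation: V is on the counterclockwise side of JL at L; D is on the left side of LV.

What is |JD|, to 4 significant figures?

54.87

J is at the origin; JL runs at -31.1° with length 31.2, so L = 31.2·(cos -31.1°, sin -31.1°) = (26.72, -16.12). ∠JLV = 116.1°, so LV runs at -31.1° + (180° − 116.1°) = 32.80° from the x-axis; with |LV| = 40.8, V = L + 40.8·(cos 32.80°, sin 32.80°) = (61.01, 5.986). LV is perpendicular to VD; with |VD| = 21.9 on the left of LV, D = V + 21.9·(-0.5417, 0.8406) = (49.15, 24.39). Then |JD| = |D − J| = 54.87.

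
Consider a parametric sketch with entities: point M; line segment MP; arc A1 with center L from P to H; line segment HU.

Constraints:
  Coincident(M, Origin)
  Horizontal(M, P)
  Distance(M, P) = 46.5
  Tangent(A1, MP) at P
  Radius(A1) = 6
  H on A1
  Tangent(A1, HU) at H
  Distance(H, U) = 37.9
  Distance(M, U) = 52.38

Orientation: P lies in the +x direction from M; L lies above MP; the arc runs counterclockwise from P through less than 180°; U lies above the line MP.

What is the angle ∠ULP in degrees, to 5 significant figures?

157.72°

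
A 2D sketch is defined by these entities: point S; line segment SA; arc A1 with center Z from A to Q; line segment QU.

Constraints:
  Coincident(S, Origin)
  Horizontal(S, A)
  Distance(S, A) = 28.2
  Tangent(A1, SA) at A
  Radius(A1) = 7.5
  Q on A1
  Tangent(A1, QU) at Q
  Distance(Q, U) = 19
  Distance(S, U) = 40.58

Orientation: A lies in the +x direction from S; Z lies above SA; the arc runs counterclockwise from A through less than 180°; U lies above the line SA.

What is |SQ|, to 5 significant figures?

36.672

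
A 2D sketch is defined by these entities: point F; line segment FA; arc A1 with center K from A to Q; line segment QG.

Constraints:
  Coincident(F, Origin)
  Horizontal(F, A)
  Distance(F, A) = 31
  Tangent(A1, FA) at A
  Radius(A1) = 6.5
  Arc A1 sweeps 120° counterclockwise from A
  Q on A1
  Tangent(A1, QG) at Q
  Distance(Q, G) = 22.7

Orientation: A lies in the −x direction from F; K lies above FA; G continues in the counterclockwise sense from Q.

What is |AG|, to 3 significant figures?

30.0

On A1, A sits at bearing -90° from K; a 120° counterclockwise sweep puts Q at bearing 30°, so Q = K + 6.5·(cos 30°, sin 30°) = (-25.4, 9.75). Since A1 is tangent to QG there, KQ ⟂ QG, so QG runs along (−sin 30°, cos 30°); with |QG| = 22.7, G = (-36.7, 29.4). Then |AG| = |G − A| = 30.0.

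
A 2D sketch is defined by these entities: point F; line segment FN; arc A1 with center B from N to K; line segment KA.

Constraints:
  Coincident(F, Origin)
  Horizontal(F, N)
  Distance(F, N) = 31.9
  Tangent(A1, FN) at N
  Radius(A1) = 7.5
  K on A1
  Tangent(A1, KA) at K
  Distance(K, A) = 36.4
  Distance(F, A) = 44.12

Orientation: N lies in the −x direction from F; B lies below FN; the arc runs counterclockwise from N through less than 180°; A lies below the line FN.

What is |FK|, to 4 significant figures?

39.75

F is at the origin; FN is horizontal with |FN| = 31.9 and N on the −x side, so N = (-31.90, 0.000). The tangent condition forces BN to be normal to FN, so B = N + (0, -7.5) = (-31.90, -7.500). Since BK ⟂ KA (tangency), |BA| = √(7.5² + 36.4²) = 37.16 regardless of where K sits on A1. So A lies on both circle(F, 44.12) and circle(B, 37.16); the below-FN intersection is A = (-16.03, -41.11). K is the foot of the tangent from A: K = (-37.90, -12.01).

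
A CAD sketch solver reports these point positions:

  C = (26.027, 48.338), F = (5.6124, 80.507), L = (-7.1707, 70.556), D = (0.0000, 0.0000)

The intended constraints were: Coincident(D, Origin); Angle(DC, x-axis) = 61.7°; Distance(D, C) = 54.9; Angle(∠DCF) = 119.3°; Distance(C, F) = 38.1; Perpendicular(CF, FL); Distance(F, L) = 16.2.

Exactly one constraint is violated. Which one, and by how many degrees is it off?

Perpendicular(CF, FL) — off by 5.50°.

D = (0.00, 0.00) ✓; DC at 61.70° ✓; |DC| = 54.90 ✓; ∠DCF = 119.3° ✓; |CF| = 38.10 ✓; ∠(CF, FL) = 95.50° ✗; |FL| = 16.20 ✓.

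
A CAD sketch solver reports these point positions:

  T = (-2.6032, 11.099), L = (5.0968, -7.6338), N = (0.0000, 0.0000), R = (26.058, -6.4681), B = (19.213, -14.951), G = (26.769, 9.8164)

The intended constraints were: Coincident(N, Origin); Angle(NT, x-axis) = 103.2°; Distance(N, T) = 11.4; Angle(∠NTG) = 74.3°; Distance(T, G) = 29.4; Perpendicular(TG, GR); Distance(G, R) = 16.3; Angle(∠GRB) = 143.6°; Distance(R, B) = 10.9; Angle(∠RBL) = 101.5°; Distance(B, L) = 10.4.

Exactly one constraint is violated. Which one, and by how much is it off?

Distance(B, L) = 10.4 — off by 5.50.

N = (0.00, 0.00) ✓; NT at 103.2° ✓; |NT| = 11.40 ✓; ∠NTG = 74.30° ✓; |TG| = 29.40 ✓; ∠(TG, GR) = 90.00° ✓; |GR| = 16.30 ✓; ∠GRB = 143.6° ✓; |RB| = 10.90 ✓; ∠RBL = 101.5° ✓; |BL| = 15.90 ✗.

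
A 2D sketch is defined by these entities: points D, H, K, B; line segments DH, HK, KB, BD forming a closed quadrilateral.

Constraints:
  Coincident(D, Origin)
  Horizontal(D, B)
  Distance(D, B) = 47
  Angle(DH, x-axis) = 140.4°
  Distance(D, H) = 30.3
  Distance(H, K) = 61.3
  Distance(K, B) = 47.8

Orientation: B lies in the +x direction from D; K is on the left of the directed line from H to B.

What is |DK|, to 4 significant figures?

55.63

Checks: |HK| = 61.30 ✓; |KB| = 47.80 ✓.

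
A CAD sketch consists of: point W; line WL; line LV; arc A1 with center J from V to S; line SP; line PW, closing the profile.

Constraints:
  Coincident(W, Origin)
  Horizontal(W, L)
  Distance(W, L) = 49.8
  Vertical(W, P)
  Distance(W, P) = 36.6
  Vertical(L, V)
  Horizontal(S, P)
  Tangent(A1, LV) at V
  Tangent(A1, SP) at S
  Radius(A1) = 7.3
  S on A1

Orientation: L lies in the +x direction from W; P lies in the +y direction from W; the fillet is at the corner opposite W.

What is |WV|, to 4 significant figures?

57.78

The virtual corner opposite W is at (49.80, 36.60). Tangency of A1 to LV means the radius JV is perpendicular to LV and since A1 is tangent to SP there, JS ⟂ SP, with radius 7.3, so the center J sits 7.3 in from both sides at J = (42.50, 29.30). That places the tangent points at V = (49.80, 29.30) on LV and S = (42.50, 36.60) on SP. Then |WV| = |V − W| = 57.78.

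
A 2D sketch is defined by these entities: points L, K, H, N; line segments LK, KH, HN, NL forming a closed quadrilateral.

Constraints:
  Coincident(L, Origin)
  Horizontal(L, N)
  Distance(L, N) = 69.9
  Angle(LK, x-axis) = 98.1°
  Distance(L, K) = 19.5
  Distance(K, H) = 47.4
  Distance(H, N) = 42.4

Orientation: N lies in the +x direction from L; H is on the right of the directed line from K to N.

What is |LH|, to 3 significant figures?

33.6

Checks: L.y = 0.00, N.y = 0.00 ✓; |KH| = 47.40 ✓; |HN| = 42.40 ✓.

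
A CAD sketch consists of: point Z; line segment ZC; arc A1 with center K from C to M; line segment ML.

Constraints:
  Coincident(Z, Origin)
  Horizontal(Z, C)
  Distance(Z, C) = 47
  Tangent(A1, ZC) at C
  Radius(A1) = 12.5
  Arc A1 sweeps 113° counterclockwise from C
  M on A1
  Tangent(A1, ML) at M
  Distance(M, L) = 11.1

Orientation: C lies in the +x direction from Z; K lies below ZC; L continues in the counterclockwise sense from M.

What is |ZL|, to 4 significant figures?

48.46

Z is at the origin; ZC is horizontal with |ZC| = 47.0 and C on the +x side, so C = (47.00, 0.000). A1 meets ZC tangentially, so KC is at right angles to ZC, so K = C + (0, -12.5) = (47.00, -12.50). On A1, C sits at bearing 90° from K; a 113° counterclockwise sweep puts M at bearing 203°, so M = K + 12.5·(cos 203°, sin 203°) = (35.49, -17.38). Since A1 is tangent to ML there, KM ⟂ ML, so ML runs along (−sin 203°, cos 203°); with |ML| = 11.1, L = (39.83, -27.60). Then |ZL| = |L − Z| = 48.46.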